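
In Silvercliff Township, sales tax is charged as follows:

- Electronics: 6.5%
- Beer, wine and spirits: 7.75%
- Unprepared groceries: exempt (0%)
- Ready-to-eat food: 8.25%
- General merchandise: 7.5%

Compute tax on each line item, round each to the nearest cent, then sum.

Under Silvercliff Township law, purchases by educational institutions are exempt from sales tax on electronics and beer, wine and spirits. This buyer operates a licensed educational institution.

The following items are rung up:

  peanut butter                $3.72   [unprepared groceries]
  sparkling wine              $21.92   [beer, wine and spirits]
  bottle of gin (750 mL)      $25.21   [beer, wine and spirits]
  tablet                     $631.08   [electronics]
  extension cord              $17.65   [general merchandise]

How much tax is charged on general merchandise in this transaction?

$1.32

Extension cord $17.65: general merchandise → 7.5% → $1.32
Tax on general merchandise = $1.32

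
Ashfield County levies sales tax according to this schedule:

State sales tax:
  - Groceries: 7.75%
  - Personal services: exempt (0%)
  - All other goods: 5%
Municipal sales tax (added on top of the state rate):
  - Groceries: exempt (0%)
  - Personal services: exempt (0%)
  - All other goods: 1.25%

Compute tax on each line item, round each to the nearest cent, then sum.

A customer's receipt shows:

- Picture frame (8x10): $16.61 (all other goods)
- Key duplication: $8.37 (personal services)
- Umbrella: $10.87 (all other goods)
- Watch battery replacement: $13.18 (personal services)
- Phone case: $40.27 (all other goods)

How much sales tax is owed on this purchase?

Picture frame (8x10) $16.61: all other goods → 5% + 1.25% municipal = 6.25% → $1.04
Key duplication $8.37: personal services → 0% + 0% municipal = 0% → $0.00
Umbrella $10.87: all other goods → 5% + 1.25% municipal = 6.25% → $0.68
Watch battery replacement $13.18: personal services → 0% + 0% municipal = 0% → $0.00
Phone case $40.27: all other goods → 5% + 1.25% municipal = 6.25% → $2.52
Total tax = $1.04 + $0.68 + $2.52 = $4.24

$4.24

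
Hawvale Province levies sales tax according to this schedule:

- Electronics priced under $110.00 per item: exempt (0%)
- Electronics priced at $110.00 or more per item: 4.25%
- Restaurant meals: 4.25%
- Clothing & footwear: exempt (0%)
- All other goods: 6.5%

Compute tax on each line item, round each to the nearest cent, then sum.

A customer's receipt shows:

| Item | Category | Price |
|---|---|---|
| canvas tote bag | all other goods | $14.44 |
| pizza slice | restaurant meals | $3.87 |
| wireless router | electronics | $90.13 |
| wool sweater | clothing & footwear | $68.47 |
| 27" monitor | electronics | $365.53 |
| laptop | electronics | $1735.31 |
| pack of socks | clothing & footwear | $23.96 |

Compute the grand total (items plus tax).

$2392.10

Canvas tote bag $14.44: all other goods → 6.5% → $0.94
Pizza slice $3.87: restaurant meals → 4.25% → $0.16
Wireless router $90.13: electronics, under $110.00 → 0% → $0.00
Wool sweater $68.47: clothing & footwear → 0% → $0.00
27" monitor $365.53: electronics, $110.00 or more → 4.25% → $15.54
Laptop $1735.31: electronics, $110.00 or more → 4.25% → $73.75
Pack of socks $23.96: clothing & footwear → 0% → $0.00
Subtotal = $2301.71; tax = $90.39; total due = $2392.10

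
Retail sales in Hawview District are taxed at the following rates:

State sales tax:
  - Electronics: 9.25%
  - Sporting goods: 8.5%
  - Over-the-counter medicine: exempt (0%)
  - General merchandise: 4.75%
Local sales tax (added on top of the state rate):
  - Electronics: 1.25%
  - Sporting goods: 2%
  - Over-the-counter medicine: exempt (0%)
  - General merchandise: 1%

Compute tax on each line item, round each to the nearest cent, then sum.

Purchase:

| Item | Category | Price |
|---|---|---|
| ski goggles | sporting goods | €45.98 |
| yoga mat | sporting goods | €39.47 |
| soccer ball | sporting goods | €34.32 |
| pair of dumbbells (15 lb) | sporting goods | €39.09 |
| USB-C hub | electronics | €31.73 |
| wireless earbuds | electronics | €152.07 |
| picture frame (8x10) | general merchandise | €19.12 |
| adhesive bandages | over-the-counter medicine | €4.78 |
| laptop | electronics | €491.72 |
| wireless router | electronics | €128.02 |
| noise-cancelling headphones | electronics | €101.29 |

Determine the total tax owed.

Ski goggles €45.98: sporting goods → 8.5% + 2% local = 10.5% → €4.83
Yoga mat €39.47: sporting goods → 8.5% + 2% local = 10.5% → €4.14
Soccer ball €34.32: sporting goods → 8.5% + 2% local = 10.5% → €3.60
Pair of dumbbells (15 lb) €39.09: sporting goods → 8.5% + 2% local = 10.5% → €4.10
USB-C hub €31.73: electronics → 9.25% + 1.25% local = 10.5% → €3.33
Wireless earbuds €152.07: electronics → 9.25% + 1.25% local = 10.5% → €15.97
Picture frame (8x10) €19.12: general merchandise → 4.75% + 1% local = 5.75% → €1.10
Adhesive bandages €4.78: over-the-counter medicine → 0% + 0% local = 0% → €0.00
Laptop €491.72: electronics → 9.25% + 1.25% local = 10.5% → €51.63
Wireless router €128.02: electronics → 9.25% + 1.25% local = 10.5% → €13.44
Noise-cancelling headphones €101.29: electronics → 9.25% + 1.25% local = 10.5% → €10.64
Total tax = €4.83 + €4.14 + €3.60 + €4.10 + €3.33 + €15.97 + €1.10 + €51.63 + €13.44 + €10.64 = €112.78

€112.78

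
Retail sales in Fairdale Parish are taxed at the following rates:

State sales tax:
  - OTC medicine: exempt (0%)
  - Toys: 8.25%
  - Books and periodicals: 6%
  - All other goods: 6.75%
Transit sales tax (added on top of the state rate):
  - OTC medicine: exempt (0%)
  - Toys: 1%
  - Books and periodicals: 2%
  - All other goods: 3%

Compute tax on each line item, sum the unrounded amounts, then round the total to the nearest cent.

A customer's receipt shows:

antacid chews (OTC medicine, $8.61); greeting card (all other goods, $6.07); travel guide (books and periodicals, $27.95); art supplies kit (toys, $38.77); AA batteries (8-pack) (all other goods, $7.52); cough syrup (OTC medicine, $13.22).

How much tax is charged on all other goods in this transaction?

$1.33

Greeting card $6.07: all other goods → 6.75% + 3% transit = 9.75% → $0.591825
AA batteries (8-pack) $7.52: all other goods → 6.75% + 3% transit = 9.75% → $0.7332
Tax on all other goods: unrounded sum = $1.325025 → $1.33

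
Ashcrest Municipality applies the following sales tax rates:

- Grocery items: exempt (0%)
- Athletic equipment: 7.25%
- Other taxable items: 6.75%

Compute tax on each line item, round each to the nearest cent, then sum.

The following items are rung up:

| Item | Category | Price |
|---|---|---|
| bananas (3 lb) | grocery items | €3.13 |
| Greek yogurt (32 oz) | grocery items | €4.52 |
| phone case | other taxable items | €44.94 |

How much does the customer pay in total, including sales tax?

€55.62

Bananas (3 lb) €3.13: grocery items → 0% → €0.00
Greek yogurt (32 oz) €4.52: grocery items → 0% → €0.00
Phone case €44.94: other taxable items → 6.75% → €3.03
Subtotal = €52.59; tax = €3.03; total due = €55.62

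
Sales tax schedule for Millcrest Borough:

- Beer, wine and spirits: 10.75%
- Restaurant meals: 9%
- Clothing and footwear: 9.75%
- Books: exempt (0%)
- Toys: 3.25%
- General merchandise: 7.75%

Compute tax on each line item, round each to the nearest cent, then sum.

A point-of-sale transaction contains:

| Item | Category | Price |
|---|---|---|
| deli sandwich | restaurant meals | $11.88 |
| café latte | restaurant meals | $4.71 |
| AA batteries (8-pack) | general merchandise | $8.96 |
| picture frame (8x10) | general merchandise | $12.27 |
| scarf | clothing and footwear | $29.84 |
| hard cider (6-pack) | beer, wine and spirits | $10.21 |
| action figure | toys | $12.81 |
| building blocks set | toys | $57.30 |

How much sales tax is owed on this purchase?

Deli sandwich $11.88: restaurant meals → 9% → $1.07
Café latte $4.71: restaurant meals → 9% → $0.42
AA batteries (8-pack) $8.96: general merchandise → 7.75% → $0.69
Picture frame (8x10) $12.27: general merchandise → 7.75% → $0.95
Scarf $29.84: clothing and footwear → 9.75% → $2.91
Hard cider (6-pack) $10.21: beer, wine and spirits → 10.75% → $1.10
Action figure $12.81: toys → 3.25% → $0.42
Building blocks set $57.30: toys → 3.25% → $1.86
Total tax = $1.07 + $0.42 + $0.69 + $0.95 + $2.91 + $1.10 + $0.42 + $1.86 = $9.42

$9.42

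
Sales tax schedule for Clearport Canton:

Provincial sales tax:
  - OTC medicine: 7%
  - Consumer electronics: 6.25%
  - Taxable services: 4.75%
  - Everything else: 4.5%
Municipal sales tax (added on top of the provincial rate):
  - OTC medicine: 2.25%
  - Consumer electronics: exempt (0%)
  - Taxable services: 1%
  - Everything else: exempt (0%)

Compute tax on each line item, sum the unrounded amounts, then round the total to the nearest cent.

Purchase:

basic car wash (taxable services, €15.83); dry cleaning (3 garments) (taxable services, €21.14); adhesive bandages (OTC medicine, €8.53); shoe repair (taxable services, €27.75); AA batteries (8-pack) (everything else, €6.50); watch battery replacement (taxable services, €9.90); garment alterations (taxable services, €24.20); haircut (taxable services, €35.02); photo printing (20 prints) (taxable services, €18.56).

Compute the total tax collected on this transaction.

Basic car wash €15.83: taxable services → 4.75% + 1% municipal = 5.75% → €0.910225
Dry cleaning (3 garments) €21.14: taxable services → 4.75% + 1% municipal = 5.75% → €1.21555
Adhesive bandages €8.53: OTC medicine → 7% + 2.25% municipal = 9.25% → €0.789025
Shoe repair €27.75: taxable services → 4.75% + 1% municipal = 5.75% → €1.595625
AA batteries (8-pack) €6.50: everything else → 4.5% + 0% municipal = 4.5% → €0.2925
Watch battery replacement €9.90: taxable services → 4.75% + 1% municipal = 5.75% → €0.56925
Garment alterations €24.20: taxable services → 4.75% + 1% municipal = 5.75% → €1.3915
Haircut €35.02: taxable services → 4.75% + 1% municipal = 5.75% → €2.01365
Photo printing (20 prints) €18.56: taxable services → 4.75% + 1% municipal = 5.75% → €1.0672
Unrounded tax sum = €9.844525 → €9.84

€9.84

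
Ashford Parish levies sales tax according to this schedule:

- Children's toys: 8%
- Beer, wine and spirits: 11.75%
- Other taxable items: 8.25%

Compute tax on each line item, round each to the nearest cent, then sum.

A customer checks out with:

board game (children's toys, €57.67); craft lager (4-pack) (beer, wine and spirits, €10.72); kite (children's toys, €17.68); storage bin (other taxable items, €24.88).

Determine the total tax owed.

Board game €57.67: children's toys → 8% → €4.61
Craft lager (4-pack) €10.72: beer, wine and spirits → 11.75% → €1.26
Kite €17.68: children's toys → 8% → €1.41
Storage bin €24.88: other taxable items → 8.25% → €2.05
Total tax = €4.61 + €1.26 + €1.41 + €2.05 = €9.33

€9.33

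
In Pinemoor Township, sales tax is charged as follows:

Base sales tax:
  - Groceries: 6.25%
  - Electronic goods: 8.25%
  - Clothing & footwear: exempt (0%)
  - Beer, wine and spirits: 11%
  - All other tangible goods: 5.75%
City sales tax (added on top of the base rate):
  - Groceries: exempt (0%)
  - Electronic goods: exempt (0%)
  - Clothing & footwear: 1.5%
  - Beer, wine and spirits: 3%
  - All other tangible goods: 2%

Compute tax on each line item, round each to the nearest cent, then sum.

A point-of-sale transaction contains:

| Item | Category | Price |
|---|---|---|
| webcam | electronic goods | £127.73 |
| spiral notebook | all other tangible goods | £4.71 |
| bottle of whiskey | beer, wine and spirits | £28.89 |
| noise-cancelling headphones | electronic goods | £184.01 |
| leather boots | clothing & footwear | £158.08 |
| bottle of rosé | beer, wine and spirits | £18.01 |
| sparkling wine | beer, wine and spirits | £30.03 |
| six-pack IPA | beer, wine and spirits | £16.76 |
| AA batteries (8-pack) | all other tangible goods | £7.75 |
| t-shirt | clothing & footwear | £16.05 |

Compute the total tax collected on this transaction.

Webcam £127.73: electronic goods → 8.25% + 0% city = 8.25% → £10.54
Spiral notebook £4.71: all other tangible goods → 5.75% + 2% city = 7.75% → £0.37
Bottle of whiskey £28.89: beer, wine and spirits → 11% + 3% city = 14% → £4.04
Noise-cancelling headphones £184.01: electronic goods → 8.25% + 0% city = 8.25% → £15.18
Leather boots £158.08: clothing & footwear → 0% + 1.5% city = 1.5% → £2.37
Bottle of rosé £18.01: beer, wine and spirits → 11% + 3% city = 14% → £2.52
Sparkling wine £30.03: beer, wine and spirits → 11% + 3% city = 14% → £4.20
Six-pack IPA £16.76: beer, wine and spirits → 11% + 3% city = 14% → £2.35
AA batteries (8-pack) £7.75: all other tangible goods → 5.75% + 2% city = 7.75% → £0.60
T-shirt £16.05: clothing & footwear → 0% + 1.5% city = 1.5% → £0.24
Total tax = £10.54 + £0.37 + £4.04 + £15.18 + £2.37 + £2.52 + £4.20 + £2.35 + £0.60 + £0.24 = £42.41

£42.41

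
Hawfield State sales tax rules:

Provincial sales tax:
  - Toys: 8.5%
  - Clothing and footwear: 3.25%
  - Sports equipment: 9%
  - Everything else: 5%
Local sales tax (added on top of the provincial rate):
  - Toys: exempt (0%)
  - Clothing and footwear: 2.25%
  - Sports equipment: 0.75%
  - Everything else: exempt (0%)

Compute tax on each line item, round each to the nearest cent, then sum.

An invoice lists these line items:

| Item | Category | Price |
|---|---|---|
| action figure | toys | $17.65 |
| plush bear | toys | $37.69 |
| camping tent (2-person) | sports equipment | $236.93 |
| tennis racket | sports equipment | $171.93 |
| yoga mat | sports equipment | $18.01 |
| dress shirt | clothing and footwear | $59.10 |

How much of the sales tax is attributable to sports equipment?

$41.62

Camping tent (2-person) $236.93: sports equipment → 9% + 0.75% local = 9.75% → $23.10
Tennis racket $171.93: sports equipment → 9% + 0.75% local = 9.75% → $16.76
Yoga mat $18.01: sports equipment → 9% + 0.75% local = 9.75% → $1.76
Tax on sports equipment = $23.10 + $16.76 + $1.76 = $41.62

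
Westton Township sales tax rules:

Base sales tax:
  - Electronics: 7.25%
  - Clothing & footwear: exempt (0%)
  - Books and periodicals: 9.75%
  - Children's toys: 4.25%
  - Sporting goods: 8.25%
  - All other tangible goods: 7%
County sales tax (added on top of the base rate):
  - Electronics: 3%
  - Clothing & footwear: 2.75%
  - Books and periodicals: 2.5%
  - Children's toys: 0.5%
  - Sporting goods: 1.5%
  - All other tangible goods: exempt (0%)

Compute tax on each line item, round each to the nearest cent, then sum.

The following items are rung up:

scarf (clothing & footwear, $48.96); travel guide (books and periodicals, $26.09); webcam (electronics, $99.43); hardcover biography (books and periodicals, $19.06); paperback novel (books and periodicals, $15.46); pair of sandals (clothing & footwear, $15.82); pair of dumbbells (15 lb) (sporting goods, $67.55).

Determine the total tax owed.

$25.99

Scarf $48.96: clothing & footwear → 0% + 2.75% county = 2.75% → $1.35
Travel guide $26.09: books and periodicals → 9.75% + 2.5% county = 12.25% → $3.20
Webcam $99.43: electronics → 7.25% + 3% county = 10.25% → $10.19
Hardcover biography $19.06: books and periodicals → 9.75% + 2.5% county = 12.25% → $2.33
Paperback novel $15.46: books and periodicals → 9.75% + 2.5% county = 12.25% → $1.89
Pair of sandals $15.82: clothing & footwear → 0% + 2.75% county = 2.75% → $0.44
Pair of dumbbells (15 lb) $67.55: sporting goods → 8.25% + 1.5% county = 9.75% → $6.59
Total tax = $1.35 + $3.20 + $10.19 + $2.33 + $1.89 + $0.44 + $6.59 = $25.99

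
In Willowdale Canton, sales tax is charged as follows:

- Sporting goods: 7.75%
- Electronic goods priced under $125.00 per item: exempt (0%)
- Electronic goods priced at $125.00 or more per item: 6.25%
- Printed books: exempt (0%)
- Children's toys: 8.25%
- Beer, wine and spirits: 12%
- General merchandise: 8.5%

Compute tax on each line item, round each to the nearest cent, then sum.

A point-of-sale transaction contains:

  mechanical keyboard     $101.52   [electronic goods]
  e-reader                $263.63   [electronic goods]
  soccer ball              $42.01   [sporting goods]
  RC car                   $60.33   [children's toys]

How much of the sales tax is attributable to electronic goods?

$16.48

Mechanical keyboard $101.52: electronic goods, under $125.00 → 0% → $0.00
E-reader $263.63: electronic goods, $125.00 or more → 6.25% → $16.48
Tax on electronic goods = $0.00 + $16.48 = $16.48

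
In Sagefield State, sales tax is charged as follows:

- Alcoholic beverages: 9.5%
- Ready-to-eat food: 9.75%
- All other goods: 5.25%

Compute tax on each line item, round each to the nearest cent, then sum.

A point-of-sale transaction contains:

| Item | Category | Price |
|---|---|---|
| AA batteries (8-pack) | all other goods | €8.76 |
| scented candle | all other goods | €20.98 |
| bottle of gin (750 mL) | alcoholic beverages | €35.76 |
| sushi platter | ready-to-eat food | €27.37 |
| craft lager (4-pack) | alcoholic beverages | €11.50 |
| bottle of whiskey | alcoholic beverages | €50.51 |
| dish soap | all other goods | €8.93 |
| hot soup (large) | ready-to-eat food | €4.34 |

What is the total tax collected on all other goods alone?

AA batteries (8-pack) €8.76: all other goods → 5.25% → €0.46
Scented candle €20.98: all other goods → 5.25% → €1.10
Dish soap €8.93: all other goods → 5.25% → €0.47
Tax on all other goods = €0.46 + €1.10 + €0.47 = €2.03

€2.03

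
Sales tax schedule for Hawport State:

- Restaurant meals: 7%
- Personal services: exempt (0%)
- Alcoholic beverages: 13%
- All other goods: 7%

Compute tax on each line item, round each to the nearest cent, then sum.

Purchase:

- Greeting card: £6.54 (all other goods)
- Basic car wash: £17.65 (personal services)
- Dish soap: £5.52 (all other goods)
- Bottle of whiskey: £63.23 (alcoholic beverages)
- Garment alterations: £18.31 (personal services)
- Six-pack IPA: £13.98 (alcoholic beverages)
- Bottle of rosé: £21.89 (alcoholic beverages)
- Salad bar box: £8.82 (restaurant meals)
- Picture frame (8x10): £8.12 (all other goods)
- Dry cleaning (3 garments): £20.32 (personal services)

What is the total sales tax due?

Greeting card £6.54: all other goods → 7% → £0.46
Basic car wash £17.65: personal services → 0% → £0.00
Dish soap £5.52: all other goods → 7% → £0.39
Bottle of whiskey £63.23: alcoholic beverages → 13% → £8.22
Garment alterations £18.31: personal services → 0% → £0.00
Six-pack IPA £13.98: alcoholic beverages → 13% → £1.82
Bottle of rosé £21.89: alcoholic beverages → 13% → £2.85
Salad bar box £8.82: restaurant meals → 7% → £0.62
Picture frame (8x10) £8.12: all other goods → 7% → £0.57
Dry cleaning (3 garments) £20.32: personal services → 0% → £0.00
Total tax = £0.46 + £0.39 + £8.22 + £1.82 + £2.85 + £0.62 + £0.57 = £14.93

£14.93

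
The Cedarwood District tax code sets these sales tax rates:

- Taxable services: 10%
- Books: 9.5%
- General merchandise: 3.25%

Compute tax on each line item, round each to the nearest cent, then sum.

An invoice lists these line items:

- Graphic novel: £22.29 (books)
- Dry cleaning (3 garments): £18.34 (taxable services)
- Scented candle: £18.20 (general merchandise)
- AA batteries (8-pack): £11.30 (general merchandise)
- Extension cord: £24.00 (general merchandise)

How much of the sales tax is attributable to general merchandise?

Scented candle £18.20: general merchandise → 3.25% → £0.59
AA batteries (8-pack) £11.30: general merchandise → 3.25% → £0.37
Extension cord £24.00: general merchandise → 3.25% → £0.78
Tax on general merchandise = £0.59 + £0.37 + £0.78 = £1.74

£1.74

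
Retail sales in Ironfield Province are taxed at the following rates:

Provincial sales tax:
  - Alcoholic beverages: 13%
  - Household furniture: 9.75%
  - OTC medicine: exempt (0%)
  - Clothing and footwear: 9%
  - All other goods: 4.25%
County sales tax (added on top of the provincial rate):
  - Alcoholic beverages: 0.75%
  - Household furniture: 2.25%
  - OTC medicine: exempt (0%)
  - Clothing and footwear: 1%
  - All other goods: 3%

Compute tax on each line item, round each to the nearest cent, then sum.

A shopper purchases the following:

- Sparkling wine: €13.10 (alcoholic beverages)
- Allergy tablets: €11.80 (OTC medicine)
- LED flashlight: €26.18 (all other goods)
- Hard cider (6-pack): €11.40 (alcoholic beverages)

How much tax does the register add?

€5.27

Sparkling wine €13.10: alcoholic beverages → 13% + 0.75% county = 13.75% → €1.80
Allergy tablets €11.80: OTC medicine → 0% + 0% county = 0% → €0.00
LED flashlight €26.18: all other goods → 4.25% + 3% county = 7.25% → €1.90
Hard cider (6-pack) €11.40: alcoholic beverages → 13% + 0.75% county = 13.75% → €1.57
Total tax = €1.80 + €1.90 + €1.57 = €5.27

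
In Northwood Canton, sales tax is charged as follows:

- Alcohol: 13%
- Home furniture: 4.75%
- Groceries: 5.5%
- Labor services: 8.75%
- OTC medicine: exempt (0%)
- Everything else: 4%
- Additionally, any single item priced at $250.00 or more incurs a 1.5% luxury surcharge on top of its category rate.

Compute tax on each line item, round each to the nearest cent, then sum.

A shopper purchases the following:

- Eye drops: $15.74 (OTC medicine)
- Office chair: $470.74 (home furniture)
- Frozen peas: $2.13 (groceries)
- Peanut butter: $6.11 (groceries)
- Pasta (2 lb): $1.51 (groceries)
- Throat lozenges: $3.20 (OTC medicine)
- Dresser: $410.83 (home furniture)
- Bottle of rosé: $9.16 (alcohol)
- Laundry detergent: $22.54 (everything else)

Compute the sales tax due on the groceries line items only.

$0.54

Frozen peas $2.13: groceries → 5.5% → $0.12
Peanut butter $6.11: groceries → 5.5% → $0.34
Pasta (2 lb) $1.51: groceries → 5.5% → $0.08
Tax on groceries = $0.12 + $0.34 + $0.08 = $0.54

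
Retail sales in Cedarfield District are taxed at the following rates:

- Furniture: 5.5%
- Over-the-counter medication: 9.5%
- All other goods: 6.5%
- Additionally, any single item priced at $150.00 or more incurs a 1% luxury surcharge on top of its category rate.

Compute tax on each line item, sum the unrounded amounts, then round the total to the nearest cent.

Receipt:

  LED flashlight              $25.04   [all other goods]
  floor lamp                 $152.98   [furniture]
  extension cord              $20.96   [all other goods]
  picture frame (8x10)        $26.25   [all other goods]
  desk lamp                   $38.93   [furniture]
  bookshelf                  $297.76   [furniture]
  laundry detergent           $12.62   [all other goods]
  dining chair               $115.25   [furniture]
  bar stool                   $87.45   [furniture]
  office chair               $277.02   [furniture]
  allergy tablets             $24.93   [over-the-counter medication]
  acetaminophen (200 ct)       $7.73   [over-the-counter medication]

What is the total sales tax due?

$69.21

LED flashlight $25.04: all other goods → 6.5% → $1.6276
Floor lamp $152.98: furniture → 5.5% + 1% surcharge = 6.5% → $9.9437
Extension cord $20.96: all other goods → 6.5% → $1.3624
Picture frame (8x10) $26.25: all other goods → 6.5% → $1.70625
Desk lamp $38.93: furniture → 5.5% → $2.14115
Bookshelf $297.76: furniture → 5.5% + 1% surcharge = 6.5% → $19.3544
Laundry detergent $12.62: all other goods → 6.5% → $0.8203
Dining chair $115.25: furniture → 5.5% → $6.33875
Bar stool $87.45: furniture → 5.5% → $4.80975
Office chair $277.02: furniture → 5.5% + 1% surcharge = 6.5% → $18.0063
Allergy tablets $24.93: over-the-counter medication → 9.5% → $2.36835
Acetaminophen (200 ct) $7.73: over-the-counter medication → 9.5% → $0.73435
Unrounded tax sum = $69.2133 → $69.21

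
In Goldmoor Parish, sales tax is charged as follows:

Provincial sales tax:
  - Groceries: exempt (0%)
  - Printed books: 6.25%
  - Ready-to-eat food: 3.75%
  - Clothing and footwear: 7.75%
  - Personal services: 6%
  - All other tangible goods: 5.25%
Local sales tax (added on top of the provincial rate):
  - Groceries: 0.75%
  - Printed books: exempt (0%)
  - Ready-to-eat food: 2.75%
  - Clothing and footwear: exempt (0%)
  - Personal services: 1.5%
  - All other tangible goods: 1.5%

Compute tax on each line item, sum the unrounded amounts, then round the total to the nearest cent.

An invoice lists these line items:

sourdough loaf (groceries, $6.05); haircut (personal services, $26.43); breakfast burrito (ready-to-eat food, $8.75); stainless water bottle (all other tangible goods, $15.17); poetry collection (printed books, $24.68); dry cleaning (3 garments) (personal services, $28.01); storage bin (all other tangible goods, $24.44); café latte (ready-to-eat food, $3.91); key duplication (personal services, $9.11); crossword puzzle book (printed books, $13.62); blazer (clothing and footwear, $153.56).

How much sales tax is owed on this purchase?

$22.60

Sourdough loaf $6.05: groceries → 0% + 0.75% local = 0.75% → $0.045375
Haircut $26.43: personal services → 6% + 1.5% local = 7.5% → $1.98225
Breakfast burrito $8.75: ready-to-eat food → 3.75% + 2.75% local = 6.5% → $0.56875
Stainless water bottle $15.17: all other tangible goods → 5.25% + 1.5% local = 6.75% → $1.023975
Poetry collection $24.68: printed books → 6.25% + 0% local = 6.25% → $1.5425
Dry cleaning (3 garments) $28.01: personal services → 6% + 1.5% local = 7.5% → $2.10075
Storage bin $24.44: all other tangible goods → 5.25% + 1.5% local = 6.75% → $1.6497
Café latte $3.91: ready-to-eat food → 3.75% + 2.75% local = 6.5% → $0.25415
Key duplication $9.11: personal services → 6% + 1.5% local = 7.5% → $0.68325
Crossword puzzle book $13.62: printed books → 6.25% + 0% local = 6.25% → $0.85125
Blazer $153.56: clothing and footwear → 7.75% + 0% local = 7.75% → $11.9009
Unrounded tax sum = $22.60285 → $22.60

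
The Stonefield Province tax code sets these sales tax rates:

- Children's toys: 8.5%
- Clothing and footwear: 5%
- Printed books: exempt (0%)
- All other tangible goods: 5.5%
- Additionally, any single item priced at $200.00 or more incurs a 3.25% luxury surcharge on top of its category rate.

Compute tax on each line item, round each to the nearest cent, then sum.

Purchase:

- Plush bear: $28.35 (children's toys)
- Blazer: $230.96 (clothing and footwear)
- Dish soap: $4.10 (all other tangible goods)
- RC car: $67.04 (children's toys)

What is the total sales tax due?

Plush bear $28.35: children's toys → 8.5% → $2.41
Blazer $230.96: clothing and footwear → 5% + 3.25% surcharge = 8.25% → $19.05
Dish soap $4.10: all other tangible goods → 5.5% → $0.23
RC car $67.04: children's toys → 8.5% → $5.70
Total tax = $2.41 + $19.05 + $0.23 + $5.70 = $27.39

$27.39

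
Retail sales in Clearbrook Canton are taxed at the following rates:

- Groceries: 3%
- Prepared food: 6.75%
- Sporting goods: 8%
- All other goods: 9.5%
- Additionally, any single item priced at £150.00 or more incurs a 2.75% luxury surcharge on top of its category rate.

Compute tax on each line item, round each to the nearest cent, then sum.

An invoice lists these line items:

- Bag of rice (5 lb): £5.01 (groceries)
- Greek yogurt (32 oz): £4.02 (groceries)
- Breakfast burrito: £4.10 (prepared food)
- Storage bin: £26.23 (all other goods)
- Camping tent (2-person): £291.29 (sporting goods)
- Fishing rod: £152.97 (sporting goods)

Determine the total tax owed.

Bag of rice (5 lb) £5.01: groceries → 3% → £0.15
Greek yogurt (32 oz) £4.02: groceries → 3% → £0.12
Breakfast burrito £4.10: prepared food → 6.75% → £0.28
Storage bin £26.23: all other goods → 9.5% → £2.49
Camping tent (2-person) £291.29: sporting goods → 8% + 2.75% surcharge = 10.75% → £31.31
Fishing rod £152.97: sporting goods → 8% + 2.75% surcharge = 10.75% → £16.44
Total tax = £0.15 + £0.12 + £0.28 + £2.49 + £31.31 + £16.44 = £50.79

£50.79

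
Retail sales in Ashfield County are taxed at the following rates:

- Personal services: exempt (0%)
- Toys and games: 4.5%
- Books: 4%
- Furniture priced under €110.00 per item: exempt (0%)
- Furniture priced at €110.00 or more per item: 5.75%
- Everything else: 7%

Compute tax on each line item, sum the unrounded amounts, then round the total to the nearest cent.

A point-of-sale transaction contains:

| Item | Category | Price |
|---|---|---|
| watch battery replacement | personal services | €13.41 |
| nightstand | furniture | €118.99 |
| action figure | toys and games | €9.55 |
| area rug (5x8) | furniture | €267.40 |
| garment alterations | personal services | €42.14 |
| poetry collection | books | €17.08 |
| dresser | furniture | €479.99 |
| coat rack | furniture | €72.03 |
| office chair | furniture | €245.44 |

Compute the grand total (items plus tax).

€1331.07

Watch battery replacement €13.41: personal services → 0% → €0.00
Nightstand €118.99: furniture, €110.00 or more → 5.75% → €6.841925
Action figure €9.55: toys and games → 4.5% → €0.42975
Area rug (5x8) €267.40: furniture, €110.00 or more → 5.75% → €15.3755
Garment alterations €42.14: personal services → 0% → €0.00
Poetry collection €17.08: books → 4% → €0.6832
Dresser €479.99: furniture, €110.00 or more → 5.75% → €27.599425
Coat rack €72.03: furniture, under €110.00 → 0% → €0.00
Office chair €245.44: furniture, €110.00 or more → 5.75% → €14.1128
Subtotal = €1266.03; unrounded tax = €65.0426 → €65.04; total due = €1331.07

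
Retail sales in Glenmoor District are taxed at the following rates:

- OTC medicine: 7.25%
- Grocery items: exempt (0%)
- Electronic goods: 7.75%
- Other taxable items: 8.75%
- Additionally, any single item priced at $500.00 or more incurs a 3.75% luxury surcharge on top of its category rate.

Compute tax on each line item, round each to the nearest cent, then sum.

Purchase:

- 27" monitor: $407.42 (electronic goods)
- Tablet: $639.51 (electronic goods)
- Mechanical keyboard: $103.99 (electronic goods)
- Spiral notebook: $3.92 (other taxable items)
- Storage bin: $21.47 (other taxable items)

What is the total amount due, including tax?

$1291.71

27" monitor $407.42: electronic goods → 7.75% → $31.58
Tablet $639.51: electronic goods → 7.75% + 3.75% surcharge = 11.5% → $73.54
Mechanical keyboard $103.99: electronic goods → 7.75% → $8.06
Spiral notebook $3.92: other taxable items → 8.75% → $0.34
Storage bin $21.47: other taxable items → 8.75% → $1.88
Subtotal = $1176.31; tax = $115.40; total due = $1291.71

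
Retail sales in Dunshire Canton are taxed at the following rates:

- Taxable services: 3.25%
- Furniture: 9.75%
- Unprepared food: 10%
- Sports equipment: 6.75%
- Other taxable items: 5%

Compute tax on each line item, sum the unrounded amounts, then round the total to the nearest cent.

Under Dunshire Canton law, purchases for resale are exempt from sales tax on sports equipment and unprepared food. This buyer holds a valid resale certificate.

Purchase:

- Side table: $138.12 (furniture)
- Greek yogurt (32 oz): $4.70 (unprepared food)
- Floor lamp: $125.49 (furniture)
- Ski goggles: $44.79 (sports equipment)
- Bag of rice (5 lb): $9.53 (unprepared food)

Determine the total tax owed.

Side table $138.12: furniture → 9.75% → $13.4667
Greek yogurt (32 oz) $4.70: unprepared food, buyer-exempt → 0% → $0.00
Floor lamp $125.49: furniture → 9.75% → $12.235275
Ski goggles $44.79: sports equipment, buyer-exempt → 0% → $0.00
Bag of rice (5 lb) $9.53: unprepared food, buyer-exempt → 0% → $0.00
Unrounded tax sum = $25.701975 → $25.70

$25.70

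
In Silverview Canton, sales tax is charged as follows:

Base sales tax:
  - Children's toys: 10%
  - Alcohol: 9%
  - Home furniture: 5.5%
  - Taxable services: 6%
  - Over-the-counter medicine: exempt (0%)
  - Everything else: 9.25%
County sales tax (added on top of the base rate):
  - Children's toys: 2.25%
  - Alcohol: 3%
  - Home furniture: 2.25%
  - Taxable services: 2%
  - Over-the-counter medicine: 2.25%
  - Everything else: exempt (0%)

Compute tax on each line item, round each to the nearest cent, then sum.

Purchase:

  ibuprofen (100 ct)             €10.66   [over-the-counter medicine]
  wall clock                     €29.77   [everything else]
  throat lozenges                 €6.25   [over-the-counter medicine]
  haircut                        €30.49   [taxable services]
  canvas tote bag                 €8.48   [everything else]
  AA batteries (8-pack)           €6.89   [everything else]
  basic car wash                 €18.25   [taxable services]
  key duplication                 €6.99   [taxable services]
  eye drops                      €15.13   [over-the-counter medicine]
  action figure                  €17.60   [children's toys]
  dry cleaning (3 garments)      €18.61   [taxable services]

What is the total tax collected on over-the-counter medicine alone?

Ibuprofen (100 ct) €10.66: over-the-counter medicine → 0% + 2.25% county = 2.25% → €0.24
Throat lozenges €6.25: over-the-counter medicine → 0% + 2.25% county = 2.25% → €0.14
Eye drops €15.13: over-the-counter medicine → 0% + 2.25% county = 2.25% → €0.34
Tax on over-the-counter medicine = €0.24 + €0.14 + €0.34 = €0.72

€0.72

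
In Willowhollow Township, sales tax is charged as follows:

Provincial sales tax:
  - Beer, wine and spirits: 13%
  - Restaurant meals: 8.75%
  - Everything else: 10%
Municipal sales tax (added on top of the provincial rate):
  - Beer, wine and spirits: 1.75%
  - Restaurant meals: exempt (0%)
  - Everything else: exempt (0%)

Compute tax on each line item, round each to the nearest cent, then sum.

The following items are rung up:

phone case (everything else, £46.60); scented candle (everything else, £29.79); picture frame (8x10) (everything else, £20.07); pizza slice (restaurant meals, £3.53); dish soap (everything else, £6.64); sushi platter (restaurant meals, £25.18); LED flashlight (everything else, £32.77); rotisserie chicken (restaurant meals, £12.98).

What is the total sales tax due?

£17.24

Phone case £46.60: everything else → 10% + 0% municipal = 10% → £4.66
Scented candle £29.79: everything else → 10% + 0% municipal = 10% → £2.98
Picture frame (8x10) £20.07: everything else → 10% + 0% municipal = 10% → £2.01
Pizza slice £3.53: restaurant meals → 8.75% + 0% municipal = 8.75% → £0.31
Dish soap £6.64: everything else → 10% + 0% municipal = 10% → £0.66
Sushi platter £25.18: restaurant meals → 8.75% + 0% municipal = 8.75% → £2.20
LED flashlight £32.77: everything else → 10% + 0% municipal = 10% → £3.28
Rotisserie chicken £12.98: restaurant meals → 8.75% + 0% municipal = 8.75% → £1.14
Total tax = £4.66 + £2.98 + £2.01 + £0.31 + £0.66 + £2.20 + £3.28 + £1.14 = £17.24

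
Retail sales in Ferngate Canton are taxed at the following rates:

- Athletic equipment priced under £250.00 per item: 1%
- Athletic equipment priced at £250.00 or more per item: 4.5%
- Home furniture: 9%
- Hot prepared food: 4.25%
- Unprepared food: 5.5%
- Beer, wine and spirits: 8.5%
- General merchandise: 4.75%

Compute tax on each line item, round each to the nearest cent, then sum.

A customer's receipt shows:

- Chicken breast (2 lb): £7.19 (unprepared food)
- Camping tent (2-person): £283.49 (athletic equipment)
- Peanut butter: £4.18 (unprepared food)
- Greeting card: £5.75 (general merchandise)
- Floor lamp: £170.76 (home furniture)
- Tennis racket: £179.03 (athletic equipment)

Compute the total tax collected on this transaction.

£30.82

Chicken breast (2 lb) £7.19: unprepared food → 5.5% → £0.40
Camping tent (2-person) £283.49: athletic equipment, £250.00 or more → 4.5% → £12.76
Peanut butter £4.18: unprepared food → 5.5% → £0.23
Greeting card £5.75: general merchandise → 4.75% → £0.27
Floor lamp £170.76: home furniture → 9% → £15.37
Tennis racket £179.03: athletic equipment, under £250.00 → 1% → £1.79
Total tax = £0.40 + £12.76 + £0.23 + £0.27 + £15.37 + £1.79 = £30.82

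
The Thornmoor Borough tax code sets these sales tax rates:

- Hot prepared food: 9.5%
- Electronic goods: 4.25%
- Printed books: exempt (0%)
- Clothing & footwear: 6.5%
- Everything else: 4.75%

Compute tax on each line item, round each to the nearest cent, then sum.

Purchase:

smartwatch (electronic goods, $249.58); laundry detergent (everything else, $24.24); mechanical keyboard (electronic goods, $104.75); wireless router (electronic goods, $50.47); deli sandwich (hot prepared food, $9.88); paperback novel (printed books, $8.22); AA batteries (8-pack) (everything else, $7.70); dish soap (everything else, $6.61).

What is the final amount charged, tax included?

Smartwatch $249.58: electronic goods → 4.25% → $10.61
Laundry detergent $24.24: everything else → 4.75% → $1.15
Mechanical keyboard $104.75: electronic goods → 4.25% → $4.45
Wireless router $50.47: electronic goods → 4.25% → $2.14
Deli sandwich $9.88: hot prepared food → 9.5% → $0.94
Paperback novel $8.22: printed books → 0% → $0.00
AA batteries (8-pack) $7.70: everything else → 4.75% → $0.37
Dish soap $6.61: everything else → 4.75% → $0.31
Subtotal = $461.45; tax = $19.97; total due = $481.42

$481.42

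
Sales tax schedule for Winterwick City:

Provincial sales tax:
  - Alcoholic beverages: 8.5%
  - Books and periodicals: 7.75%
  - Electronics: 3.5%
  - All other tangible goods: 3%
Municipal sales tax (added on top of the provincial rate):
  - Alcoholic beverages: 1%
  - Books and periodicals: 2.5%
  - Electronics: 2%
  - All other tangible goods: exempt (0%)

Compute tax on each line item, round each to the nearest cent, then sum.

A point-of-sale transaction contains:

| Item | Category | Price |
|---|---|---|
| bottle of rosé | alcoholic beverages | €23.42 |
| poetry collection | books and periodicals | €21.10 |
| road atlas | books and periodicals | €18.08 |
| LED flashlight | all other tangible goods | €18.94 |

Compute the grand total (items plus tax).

€88.34

Bottle of rosé €23.42: alcoholic beverages → 8.5% + 1% municipal = 9.5% → €2.22
Poetry collection €21.10: books and periodicals → 7.75% + 2.5% municipal = 10.25% → €2.16
Road atlas €18.08: books and periodicals → 7.75% + 2.5% municipal = 10.25% → €1.85
LED flashlight €18.94: all other tangible goods → 3% + 0% municipal = 3% → €0.57
Subtotal = €81.54; tax = €6.80; total due = €88.34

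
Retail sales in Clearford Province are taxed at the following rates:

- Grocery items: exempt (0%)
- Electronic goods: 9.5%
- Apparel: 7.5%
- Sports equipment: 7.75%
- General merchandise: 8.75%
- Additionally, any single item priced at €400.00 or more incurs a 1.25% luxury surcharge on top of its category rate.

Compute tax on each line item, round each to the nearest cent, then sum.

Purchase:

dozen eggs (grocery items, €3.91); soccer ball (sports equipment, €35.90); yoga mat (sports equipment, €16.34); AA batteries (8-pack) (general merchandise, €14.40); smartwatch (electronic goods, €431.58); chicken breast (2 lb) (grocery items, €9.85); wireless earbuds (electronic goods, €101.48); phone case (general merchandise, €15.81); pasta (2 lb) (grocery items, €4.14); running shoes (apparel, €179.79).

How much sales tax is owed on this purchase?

Dozen eggs €3.91: grocery items → 0% → €0.00
Soccer ball €35.90: sports equipment → 7.75% → €2.78
Yoga mat €16.34: sports equipment → 7.75% → €1.27
AA batteries (8-pack) €14.40: general merchandise → 8.75% → €1.26
Smartwatch €431.58: electronic goods → 9.5% + 1.25% surcharge = 10.75% → €46.39
Chicken breast (2 lb) €9.85: grocery items → 0% → €0.00
Wireless earbuds €101.48: electronic goods → 9.5% → €9.64
Phone case €15.81: general merchandise → 8.75% → €1.38
Pasta (2 lb) €4.14: grocery items → 0% → €0.00
Running shoes €179.79: apparel → 7.5% → €13.48
Total tax = €2.78 + €1.27 + €1.26 + €46.39 + €9.64 + €1.38 + €13.48 = €76.20

€76.20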